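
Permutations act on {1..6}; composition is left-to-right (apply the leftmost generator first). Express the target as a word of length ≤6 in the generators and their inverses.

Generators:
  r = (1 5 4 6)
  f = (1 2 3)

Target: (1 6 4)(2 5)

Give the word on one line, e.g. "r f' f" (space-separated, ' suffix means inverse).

r' r' f' r f

  after r': (1 6 4 5)
  after r': (1 4)(5 6)
  after f': (1 4 3 2)(5 6)
  after r: (1 6 4 3 2 5)
  after f: (1 6 4)(2 5)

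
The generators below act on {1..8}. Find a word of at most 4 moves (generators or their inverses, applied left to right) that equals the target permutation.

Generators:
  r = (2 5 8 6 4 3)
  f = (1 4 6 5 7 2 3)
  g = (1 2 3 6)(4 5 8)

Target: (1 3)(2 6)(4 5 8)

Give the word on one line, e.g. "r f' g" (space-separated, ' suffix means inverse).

  after g': (1 6 3 2)(4 8 5)
  after g': (1 3)(2 6)(4 5 8)

g' g'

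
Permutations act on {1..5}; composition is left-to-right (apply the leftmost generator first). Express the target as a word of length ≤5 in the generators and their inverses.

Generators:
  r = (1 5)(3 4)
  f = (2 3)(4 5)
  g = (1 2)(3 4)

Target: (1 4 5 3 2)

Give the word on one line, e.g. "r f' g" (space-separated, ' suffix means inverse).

  after g': (1 2)(3 4)
  after r': (1 2 5)
  after g': (2 5)(3 4)
  after r': (1 5 2)
  after f: (1 4 5 3 2)

g' r' g' r' f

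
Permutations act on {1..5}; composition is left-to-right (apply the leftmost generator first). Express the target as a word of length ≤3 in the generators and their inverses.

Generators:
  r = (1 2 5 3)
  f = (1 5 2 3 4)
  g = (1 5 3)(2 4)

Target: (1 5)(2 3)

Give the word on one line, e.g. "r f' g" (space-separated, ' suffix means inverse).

  after r: (1 2 5 3)
  after r: (1 5)(2 3)

r r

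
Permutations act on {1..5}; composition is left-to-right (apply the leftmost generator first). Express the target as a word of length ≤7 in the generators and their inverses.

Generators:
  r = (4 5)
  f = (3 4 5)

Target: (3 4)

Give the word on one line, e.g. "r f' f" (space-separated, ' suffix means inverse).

  after r: (4 5)
  after f': (3 5)
  after f': (3 4)
  after r': (3 5 4)
  after r': (3 4)

r f' f' r' r'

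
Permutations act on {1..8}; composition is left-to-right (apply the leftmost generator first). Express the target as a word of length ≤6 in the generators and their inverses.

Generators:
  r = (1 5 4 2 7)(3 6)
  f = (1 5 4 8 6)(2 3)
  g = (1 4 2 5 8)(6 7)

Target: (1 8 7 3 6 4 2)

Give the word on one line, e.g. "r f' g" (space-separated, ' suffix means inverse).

g' r r r

  after g': (1 8 5 2 4)(6 7)
  after r: (1 8 4 5 7 3 6)
  after r: (1 8 2 7 6 5)
  after r: (1 8 7 3 6 4 2)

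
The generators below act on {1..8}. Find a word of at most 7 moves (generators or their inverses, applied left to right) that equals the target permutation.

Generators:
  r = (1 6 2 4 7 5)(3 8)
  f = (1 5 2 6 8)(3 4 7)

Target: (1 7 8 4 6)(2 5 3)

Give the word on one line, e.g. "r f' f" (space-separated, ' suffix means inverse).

  after f': (1 8 6 2 5)(3 7 4)
  after r: (1 3 5 6 4 8 2)
  after r: (1 8 4 3)(2 6 7 5)
  after r: (1 3 6 5 4 8 7)
  after f': (1 7 8 4 6)(2 5 3)

f' r r r f'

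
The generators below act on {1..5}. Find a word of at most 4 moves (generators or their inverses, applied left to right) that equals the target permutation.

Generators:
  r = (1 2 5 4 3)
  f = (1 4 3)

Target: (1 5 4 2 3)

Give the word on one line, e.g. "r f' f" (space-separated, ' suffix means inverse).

  after r: (1 2 5 4 3)
  after f: (1 2 5 3 4)
  after r: (1 5)(2 4)
  after f: (1 5 4 2 3)

r f r f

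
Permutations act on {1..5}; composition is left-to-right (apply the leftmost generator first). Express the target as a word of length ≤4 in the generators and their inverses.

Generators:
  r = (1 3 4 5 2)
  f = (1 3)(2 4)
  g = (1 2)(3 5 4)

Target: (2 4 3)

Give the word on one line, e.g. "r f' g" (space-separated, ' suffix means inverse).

r f g g

  after r: (1 3 4 5 2)
  after f: (2 3)(4 5)
  after g: (1 2 5 3)
  after g: (2 4 3)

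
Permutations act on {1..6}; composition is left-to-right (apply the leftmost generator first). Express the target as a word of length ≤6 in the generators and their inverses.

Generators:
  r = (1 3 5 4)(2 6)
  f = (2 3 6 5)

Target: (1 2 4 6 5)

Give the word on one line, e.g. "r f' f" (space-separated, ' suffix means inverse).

  after f': (2 5 6 3)
  after r': (1 4 5 2 3 6)
  after r': (1 5 6 4 3 2)
  after f': (1 6 4 2)(3 5)
  after r': (1 2 4 6 5)

f' r' r' f' r'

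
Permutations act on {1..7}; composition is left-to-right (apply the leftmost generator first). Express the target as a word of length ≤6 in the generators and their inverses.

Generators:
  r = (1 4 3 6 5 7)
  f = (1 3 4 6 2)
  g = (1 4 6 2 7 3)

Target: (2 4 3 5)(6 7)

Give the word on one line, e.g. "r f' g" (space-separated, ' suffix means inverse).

f' f' g r' f

  after f': (1 2 6 4 3)
  after f': (1 6 3 2 4)
  after g: (1 2 6)(3 7)
  after r': (1 2 3 5 6 7 4)
  after f: (2 4 3 5)(6 7)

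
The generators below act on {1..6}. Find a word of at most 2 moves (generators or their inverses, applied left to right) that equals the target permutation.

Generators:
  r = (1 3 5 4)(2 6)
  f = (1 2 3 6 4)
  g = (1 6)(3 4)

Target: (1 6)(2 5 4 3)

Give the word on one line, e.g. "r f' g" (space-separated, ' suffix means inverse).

  after f: (1 2 3 6 4)
  after r: (1 6)(2 5 4 3)

f r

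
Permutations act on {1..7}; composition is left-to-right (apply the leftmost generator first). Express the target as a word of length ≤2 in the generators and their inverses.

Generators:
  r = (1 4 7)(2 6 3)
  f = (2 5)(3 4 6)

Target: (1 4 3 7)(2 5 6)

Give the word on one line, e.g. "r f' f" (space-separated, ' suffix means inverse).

  after f: (2 5)(3 4 6)
  after r: (1 4 3 7)(2 5 6)

f r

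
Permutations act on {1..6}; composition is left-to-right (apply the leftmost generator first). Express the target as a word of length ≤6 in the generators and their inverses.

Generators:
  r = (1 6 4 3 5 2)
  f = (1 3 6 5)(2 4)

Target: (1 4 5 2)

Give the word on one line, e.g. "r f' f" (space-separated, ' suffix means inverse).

r f r' f r

  after r: (1 6 4 3 5 2)
  after f: (1 5 4 6 2 3)
  after r': (1 3 2 4)(5 6)
  after f: (1 6)(3 4)
  after r: (1 4 5 2)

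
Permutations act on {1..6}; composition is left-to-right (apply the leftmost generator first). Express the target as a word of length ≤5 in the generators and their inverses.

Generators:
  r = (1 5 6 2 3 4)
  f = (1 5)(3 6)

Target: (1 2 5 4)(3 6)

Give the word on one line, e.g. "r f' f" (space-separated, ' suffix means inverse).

  after f: (1 5)(3 6)
  after r: (1 6 4)(2 3)
  after f': (1 3 2 6 4 5)
  after r': (1 2 5 4)(3 6)

f r f' r'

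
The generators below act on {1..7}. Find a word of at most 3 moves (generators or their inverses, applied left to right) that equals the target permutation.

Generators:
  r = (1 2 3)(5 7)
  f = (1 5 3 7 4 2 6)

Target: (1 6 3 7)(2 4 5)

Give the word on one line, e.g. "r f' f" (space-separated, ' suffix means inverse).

f' r

  after f': (1 6 2 4 7 3 5)
  after r: (1 6 3 7)(2 4 5)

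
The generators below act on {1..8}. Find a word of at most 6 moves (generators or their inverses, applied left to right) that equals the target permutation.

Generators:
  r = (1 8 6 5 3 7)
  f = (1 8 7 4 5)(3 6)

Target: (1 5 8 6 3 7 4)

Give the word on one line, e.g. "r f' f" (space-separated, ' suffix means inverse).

r' r' f' r

  after r': (1 7 3 5 6 8)
  after r': (1 3 6)(5 8 7)
  after f': (1 6 5)(4 7)
  after r: (1 5 8 6 3 7 4)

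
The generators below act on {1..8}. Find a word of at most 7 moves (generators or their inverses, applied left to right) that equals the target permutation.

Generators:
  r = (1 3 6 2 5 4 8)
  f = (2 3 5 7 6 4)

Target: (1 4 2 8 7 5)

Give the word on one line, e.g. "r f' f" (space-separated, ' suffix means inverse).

  after f: (2 3 5 7 6 4)
  after r': (1 8 4 6 5 7 3 2)
  after f': (1 8 6 3 4 7 2)
  after f': (1 8 7 4 5 3 6 2)
  after r': (1 4 2 8 7 5)

f r' f' f' r'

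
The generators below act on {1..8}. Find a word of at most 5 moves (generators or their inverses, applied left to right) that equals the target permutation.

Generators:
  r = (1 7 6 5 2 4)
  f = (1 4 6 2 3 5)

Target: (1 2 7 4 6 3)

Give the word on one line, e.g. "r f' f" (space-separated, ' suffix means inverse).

f' r' f

  after f': (1 5 3 2 6 4)
  after r': (1 6 2 7)(3 5)
  after f: (1 2 7 4 6 3)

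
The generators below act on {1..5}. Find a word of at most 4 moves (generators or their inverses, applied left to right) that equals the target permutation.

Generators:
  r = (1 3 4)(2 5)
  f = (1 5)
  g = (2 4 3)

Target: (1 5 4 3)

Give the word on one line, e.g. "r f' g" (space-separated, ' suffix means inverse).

  after f: (1 5)
  after r: (1 2 5 3 4)
  after r: (1 5 4 3)

f r r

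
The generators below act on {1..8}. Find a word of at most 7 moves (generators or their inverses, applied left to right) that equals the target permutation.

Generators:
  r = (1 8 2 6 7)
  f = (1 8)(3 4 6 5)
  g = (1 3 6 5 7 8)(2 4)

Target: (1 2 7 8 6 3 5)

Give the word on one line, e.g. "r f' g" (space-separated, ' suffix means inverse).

r f g' r f

  after r: (1 8 2 6 7)
  after f: (2 5 3 4 6 7 8)
  after g': (1 8 4 3 2 6 5)
  after r: (1 2 7)(3 6 5 8 4)
  after f: (1 2 7 8 6 3 5)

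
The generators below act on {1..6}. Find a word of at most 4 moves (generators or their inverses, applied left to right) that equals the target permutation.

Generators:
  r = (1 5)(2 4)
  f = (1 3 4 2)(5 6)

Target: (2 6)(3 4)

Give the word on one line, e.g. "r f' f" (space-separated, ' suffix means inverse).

  after f: (1 3 4 2)(5 6)
  after r': (1 3 2 5 6)
  after f': (2 6)(3 4)

f r' f'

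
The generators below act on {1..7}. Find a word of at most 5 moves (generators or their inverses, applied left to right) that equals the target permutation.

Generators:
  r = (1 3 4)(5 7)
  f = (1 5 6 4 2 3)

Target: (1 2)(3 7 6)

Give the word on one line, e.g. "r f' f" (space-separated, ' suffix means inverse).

  after r': (1 4 3)(5 7)
  after f: (1 2 3 5 7 6 4)
  after r': (1 2)(3 7 6)

r' f r'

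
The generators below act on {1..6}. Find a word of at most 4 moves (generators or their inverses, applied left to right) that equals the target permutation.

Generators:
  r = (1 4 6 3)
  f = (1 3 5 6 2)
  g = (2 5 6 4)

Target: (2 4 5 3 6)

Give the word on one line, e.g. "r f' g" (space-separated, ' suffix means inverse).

r' f' g

  after r': (1 3 6 4)
  after f': (2 6 4)(3 5)
  after g: (2 4 5 3 6)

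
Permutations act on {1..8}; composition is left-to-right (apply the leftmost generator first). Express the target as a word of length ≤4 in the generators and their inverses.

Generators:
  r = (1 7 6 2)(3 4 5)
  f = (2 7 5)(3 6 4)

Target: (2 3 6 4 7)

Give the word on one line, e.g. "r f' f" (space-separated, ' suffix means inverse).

  after r': (1 2 6 7)(3 5 4)
  after f: (1 7)(2 4 6 5 3)
  after r': (2 3 6 4 7)

r' f r'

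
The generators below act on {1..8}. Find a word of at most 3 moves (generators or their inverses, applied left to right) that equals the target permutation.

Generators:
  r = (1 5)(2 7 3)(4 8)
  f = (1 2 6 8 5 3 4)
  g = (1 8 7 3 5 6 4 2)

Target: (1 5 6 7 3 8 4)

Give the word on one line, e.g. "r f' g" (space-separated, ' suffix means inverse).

  after g': (1 2 4 6 5 3 7 8)
  after f: (1 6 3 7 5 4 8 2)
  after g': (1 5 6 7 3 8 4)

g' f g'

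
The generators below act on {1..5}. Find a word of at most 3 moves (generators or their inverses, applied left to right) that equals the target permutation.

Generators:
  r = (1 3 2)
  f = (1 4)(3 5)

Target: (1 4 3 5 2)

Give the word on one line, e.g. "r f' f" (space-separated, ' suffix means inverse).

  after f': (1 4)(3 5)
  after r: (1 4 3 5 2)

f' r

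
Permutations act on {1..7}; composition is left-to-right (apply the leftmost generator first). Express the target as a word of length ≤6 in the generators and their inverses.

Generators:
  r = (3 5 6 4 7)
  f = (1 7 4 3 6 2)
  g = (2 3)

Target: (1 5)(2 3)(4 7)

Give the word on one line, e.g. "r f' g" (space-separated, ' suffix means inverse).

r f' g r f

  after r: (3 5 6 4 7)
  after f': (1 2 6 7 4)(3 5)
  after g: (1 3 5 2 6 7 4)
  after r: (1 5 2 4)(3 6)
  after f: (1 5)(2 3)(4 7)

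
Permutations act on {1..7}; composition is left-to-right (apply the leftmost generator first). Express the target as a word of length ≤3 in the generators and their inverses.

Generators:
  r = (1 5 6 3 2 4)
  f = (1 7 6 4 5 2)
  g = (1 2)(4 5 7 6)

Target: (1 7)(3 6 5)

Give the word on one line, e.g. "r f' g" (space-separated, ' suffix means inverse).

r r f'

  after r: (1 5 6 3 2 4)
  after r: (1 6 2)(3 4 5)
  after f': (1 7)(3 6 5)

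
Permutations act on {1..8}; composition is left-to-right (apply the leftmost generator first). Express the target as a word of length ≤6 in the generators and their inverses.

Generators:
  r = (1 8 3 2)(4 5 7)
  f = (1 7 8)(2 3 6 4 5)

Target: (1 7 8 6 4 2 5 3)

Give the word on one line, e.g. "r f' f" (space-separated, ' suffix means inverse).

  after r: (1 8 3 2)(4 5 7)
  after r: (1 3)(2 8)(4 7 5)
  after f: (1 6 4 8 3 7 2)
  after f: (1 4)(2 7 3 8 6 5)
  after r': (1 7 8 6 4 2 5 3)

r r f f r'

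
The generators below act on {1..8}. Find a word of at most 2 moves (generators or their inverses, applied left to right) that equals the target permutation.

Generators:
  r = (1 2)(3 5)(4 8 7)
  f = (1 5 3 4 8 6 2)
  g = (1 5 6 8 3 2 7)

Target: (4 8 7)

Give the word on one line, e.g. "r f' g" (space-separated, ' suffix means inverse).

  after r': (1 2)(3 5)(4 7 8)
  after r': (4 8 7)

r' r'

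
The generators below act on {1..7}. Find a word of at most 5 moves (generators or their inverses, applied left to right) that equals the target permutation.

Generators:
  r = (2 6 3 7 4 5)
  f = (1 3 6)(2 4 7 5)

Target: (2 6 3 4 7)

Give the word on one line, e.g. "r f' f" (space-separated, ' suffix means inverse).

  after r: (2 6 3 7 4 5)
  after f: (1 3 5 4 2)
  after f: (1 6)(2 3)(5 7)
  after f: (2 6 3 4 7)

r f f f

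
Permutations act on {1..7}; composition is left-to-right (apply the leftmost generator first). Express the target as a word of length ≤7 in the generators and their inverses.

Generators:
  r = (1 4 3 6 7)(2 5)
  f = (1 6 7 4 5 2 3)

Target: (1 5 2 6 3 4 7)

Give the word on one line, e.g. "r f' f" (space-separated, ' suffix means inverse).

  after f': (1 3 2 5 4 7 6)
  after f': (1 2 4 6 3 5 7)
  after r': (1 5 6 4 3 2)
  after r': (1 2 7 6)(3 5)
  after f': (1 5 2 6 3 4 7)

f' f' r' r' f'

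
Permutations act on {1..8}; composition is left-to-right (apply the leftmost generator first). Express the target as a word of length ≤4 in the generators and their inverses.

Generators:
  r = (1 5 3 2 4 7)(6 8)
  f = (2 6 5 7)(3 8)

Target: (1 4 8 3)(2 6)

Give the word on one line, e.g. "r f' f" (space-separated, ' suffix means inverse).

r' r' f'

  after r': (1 7 4 2 3 5)(6 8)
  after r': (1 4 3)(2 5 7)
  after f': (1 4 8 3)(2 6)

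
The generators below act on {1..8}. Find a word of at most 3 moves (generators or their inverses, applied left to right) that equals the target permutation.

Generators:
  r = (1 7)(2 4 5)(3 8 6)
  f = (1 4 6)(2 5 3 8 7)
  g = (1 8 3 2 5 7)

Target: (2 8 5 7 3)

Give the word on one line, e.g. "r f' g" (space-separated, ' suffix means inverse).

  after f: (1 4 6)(2 5 3 8 7)
  after f: (1 6 4)(2 3 7 5 8)
  after f: (2 8 5 7 3)

f f f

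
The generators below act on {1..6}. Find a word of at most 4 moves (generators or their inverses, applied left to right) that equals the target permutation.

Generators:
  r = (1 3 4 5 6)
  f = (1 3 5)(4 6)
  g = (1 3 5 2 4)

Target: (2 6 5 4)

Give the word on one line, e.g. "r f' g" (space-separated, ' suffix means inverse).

  after r: (1 3 4 5 6)
  after g: (1 5 6 3)(2 4)
  after f: (2 6 5 4)

r g f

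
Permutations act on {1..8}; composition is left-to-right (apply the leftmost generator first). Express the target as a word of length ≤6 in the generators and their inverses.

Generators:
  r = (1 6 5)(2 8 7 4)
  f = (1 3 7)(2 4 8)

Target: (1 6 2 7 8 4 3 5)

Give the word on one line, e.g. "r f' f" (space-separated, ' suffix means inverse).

  after r': (1 5 6)(2 4 7 8)
  after f': (1 5 6 7 4 3)
  after r: (2 8 7)(3 6 4)
  after r: (1 6 2 7 8 4 3 5)

r' f' r r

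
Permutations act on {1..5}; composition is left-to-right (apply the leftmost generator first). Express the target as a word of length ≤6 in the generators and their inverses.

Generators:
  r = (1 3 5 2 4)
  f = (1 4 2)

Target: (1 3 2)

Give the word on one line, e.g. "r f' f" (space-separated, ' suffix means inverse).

r' f' r f

  after r': (1 4 2 5 3)
  after f': (2 5 3)
  after r: (1 3 4)
  after f: (1 3 2)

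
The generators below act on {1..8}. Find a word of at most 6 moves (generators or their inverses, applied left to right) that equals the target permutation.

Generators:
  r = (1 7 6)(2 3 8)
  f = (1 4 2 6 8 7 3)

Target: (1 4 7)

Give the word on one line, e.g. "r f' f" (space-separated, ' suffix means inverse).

r r f r f'

  after r: (1 7 6)(2 3 8)
  after r: (1 6 7)(2 8 3)
  after f: (1 8)(2 7 4)(3 6)
  after r: (1 2 6 8 7 4 3)
  after f': (1 4 7)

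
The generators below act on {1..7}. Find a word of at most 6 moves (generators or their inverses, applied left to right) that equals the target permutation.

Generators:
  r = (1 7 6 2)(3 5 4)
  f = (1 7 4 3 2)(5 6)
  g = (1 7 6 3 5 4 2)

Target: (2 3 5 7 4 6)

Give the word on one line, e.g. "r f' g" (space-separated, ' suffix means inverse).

g g r g

  after g: (1 7 6 3 5 4 2)
  after g: (1 6 5 2 7 3 4)
  after r: (1 2 6 4 7 5)
  after g: (2 3 5 7 4 6)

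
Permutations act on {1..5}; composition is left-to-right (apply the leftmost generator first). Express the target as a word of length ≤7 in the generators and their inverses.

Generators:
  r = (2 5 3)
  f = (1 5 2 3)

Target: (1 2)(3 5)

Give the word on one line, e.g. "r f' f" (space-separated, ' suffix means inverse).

  after f: (1 5 2 3)
  after r': (1 2 5 3)
  after r': (1 3)
  after r': (1 5 2 3)
  after f: (1 2)(3 5)

f r' r' r' f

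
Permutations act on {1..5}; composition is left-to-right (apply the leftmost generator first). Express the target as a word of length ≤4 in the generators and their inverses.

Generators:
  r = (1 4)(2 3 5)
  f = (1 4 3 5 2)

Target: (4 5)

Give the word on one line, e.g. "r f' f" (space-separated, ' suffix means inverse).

  after r': (1 4)(2 5 3)
  after r': (2 3 5)
  after f: (1 4 3 2 5)
  after r: (4 5)

r' r' f r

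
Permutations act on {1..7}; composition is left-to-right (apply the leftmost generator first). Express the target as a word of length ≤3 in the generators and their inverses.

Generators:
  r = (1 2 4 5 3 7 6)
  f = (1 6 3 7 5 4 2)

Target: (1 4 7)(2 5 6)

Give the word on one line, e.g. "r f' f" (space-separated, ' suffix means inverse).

  after r: (1 2 4 5 3 7 6)
  after f': (1 4 7)(2 5 6)

r f'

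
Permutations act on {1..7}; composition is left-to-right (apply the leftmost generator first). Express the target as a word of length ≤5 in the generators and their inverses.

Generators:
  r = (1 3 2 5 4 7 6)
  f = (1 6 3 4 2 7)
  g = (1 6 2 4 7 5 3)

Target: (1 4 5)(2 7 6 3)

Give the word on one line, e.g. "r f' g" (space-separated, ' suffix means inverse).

g r' f' r r

  after g: (1 6 2 4 7 5 3)
  after r': (1 7 2 5)(3 6)
  after f': (1 2 5 7 4 3)
  after r: (1 5 6)(2 4)
  after r: (1 4 5)(2 7 6 3)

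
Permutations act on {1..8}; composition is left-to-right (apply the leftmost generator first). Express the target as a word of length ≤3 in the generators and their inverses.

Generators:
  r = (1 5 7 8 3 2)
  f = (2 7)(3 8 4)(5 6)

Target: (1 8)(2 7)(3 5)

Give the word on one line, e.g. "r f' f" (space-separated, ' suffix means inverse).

  after r': (1 2 3 8 7 5)
  after r': (1 3 7)(2 8 5)
  after r': (1 8)(2 7)(3 5)

r' r' r'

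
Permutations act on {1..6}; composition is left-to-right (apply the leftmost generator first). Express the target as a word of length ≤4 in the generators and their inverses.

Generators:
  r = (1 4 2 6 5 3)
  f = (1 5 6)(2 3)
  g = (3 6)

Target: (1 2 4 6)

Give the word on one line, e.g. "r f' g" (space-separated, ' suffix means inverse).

g' r' f'

  after g': (3 6)
  after r': (1 3 2 4)(5 6)
  after f': (1 2 4 6)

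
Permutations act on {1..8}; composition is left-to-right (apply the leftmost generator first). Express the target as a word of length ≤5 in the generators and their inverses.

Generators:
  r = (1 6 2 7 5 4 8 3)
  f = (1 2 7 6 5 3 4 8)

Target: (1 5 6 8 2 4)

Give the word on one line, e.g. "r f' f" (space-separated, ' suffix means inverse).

  after f: (1 2 7 6 5 3 4 8)
  after r: (1 7 2 5)(3 8 6 4)
  after r: (1 5 6 8 2 4)

f r r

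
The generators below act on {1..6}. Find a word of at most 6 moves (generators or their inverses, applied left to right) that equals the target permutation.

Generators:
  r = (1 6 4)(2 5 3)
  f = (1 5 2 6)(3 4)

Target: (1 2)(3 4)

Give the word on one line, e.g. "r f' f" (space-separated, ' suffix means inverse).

r f r' f' r

  after r: (1 6 4)(2 5 3)
  after f: (3 6)(4 5)
  after r': (1 4 2 3)(5 6)
  after f': (1 3 6)(2 4 5)
  after r: (1 2)(3 4)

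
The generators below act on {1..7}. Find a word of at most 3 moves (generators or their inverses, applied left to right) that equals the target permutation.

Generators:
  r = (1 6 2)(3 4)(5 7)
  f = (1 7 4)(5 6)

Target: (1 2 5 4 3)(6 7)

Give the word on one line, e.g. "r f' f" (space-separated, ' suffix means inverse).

  after r': (1 2 6)(3 4)(5 7)
  after f: (1 2 5 4 3)(6 7)

r' f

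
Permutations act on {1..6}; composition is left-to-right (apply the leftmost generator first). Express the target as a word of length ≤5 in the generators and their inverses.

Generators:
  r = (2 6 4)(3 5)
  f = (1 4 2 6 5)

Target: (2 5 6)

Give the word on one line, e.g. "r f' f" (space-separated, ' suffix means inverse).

  after f: (1 4 2 6 5)
  after r': (1 6 3 5)
  after r': (1 2 4 6 5)
  after f': (1 4 2)
  after f': (2 5 6)

f r' r' f' f'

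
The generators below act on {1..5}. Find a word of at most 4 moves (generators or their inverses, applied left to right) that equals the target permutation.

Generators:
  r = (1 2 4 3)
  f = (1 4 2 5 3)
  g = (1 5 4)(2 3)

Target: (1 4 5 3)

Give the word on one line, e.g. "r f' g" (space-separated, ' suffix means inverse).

  after g: (1 5 4)(2 3)
  after f': (1 2 5)(3 4)
  after f': (1 4 5 3)

g f' f'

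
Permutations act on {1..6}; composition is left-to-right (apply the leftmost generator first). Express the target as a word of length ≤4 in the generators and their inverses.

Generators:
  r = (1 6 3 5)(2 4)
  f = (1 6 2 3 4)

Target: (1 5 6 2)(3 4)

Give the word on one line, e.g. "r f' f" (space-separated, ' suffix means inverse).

f r' r'

  after f: (1 6 2 3 4)
  after r': (2 6 4 5 3)
  after r': (1 5 6 2)(3 4)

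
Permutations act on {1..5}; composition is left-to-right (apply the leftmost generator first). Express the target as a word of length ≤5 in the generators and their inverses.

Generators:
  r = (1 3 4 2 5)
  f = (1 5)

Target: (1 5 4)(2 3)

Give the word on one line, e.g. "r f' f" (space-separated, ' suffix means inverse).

  after r': (1 5 2 4 3)
  after f: (2 4 3 5)
  after r': (1 5 4)(2 3)

r' f r'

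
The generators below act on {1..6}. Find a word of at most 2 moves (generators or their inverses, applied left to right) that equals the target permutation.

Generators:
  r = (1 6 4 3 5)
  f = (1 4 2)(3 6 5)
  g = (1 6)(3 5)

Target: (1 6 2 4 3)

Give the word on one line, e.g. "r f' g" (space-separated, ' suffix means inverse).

  after r': (1 5 3 4 6)
  after f': (1 6 2 4 3)

r' f'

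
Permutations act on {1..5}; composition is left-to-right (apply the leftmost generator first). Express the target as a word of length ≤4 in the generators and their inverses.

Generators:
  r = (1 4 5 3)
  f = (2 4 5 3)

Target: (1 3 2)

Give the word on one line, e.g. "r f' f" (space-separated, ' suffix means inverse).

f r'

  after f: (2 4 5 3)
  after r': (1 3 2)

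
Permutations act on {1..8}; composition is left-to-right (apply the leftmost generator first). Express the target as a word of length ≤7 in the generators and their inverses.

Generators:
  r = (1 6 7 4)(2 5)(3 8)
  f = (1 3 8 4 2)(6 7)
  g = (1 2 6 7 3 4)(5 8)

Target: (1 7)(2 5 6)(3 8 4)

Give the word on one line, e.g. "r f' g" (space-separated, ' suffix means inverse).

  after r': (1 4 7 6)(2 5)(3 8)
  after g': (1 3 5)(2 8 7)(4 6)
  after r: (1 8 4 7 5 6)(2 3)
  after r: (1 3 5 7 2 8)
  after g': (1 7)(2 5 6)(3 8 4)

r' g' r r g'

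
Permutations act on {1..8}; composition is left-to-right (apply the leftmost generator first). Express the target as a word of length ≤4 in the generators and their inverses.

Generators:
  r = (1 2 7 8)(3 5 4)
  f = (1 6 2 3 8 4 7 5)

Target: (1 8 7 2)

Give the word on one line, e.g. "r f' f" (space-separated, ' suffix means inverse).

  after r: (1 2 7 8)(3 5 4)
  after r: (1 7)(2 8)(3 4 5)
  after r: (1 8 7 2)

r r r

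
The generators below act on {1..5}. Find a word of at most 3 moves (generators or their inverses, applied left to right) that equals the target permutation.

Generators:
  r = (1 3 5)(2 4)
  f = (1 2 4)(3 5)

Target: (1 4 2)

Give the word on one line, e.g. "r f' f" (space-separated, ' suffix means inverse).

  after f: (1 2 4)(3 5)
  after f: (1 4 2)

f f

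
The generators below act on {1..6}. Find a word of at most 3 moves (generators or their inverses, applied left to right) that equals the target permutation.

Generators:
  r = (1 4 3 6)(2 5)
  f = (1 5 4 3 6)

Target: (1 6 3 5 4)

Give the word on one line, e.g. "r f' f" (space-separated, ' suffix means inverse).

  after r: (1 4 3 6)(2 5)
  after r: (1 3)(4 6)
  after f: (1 6 3 5 4)

r r f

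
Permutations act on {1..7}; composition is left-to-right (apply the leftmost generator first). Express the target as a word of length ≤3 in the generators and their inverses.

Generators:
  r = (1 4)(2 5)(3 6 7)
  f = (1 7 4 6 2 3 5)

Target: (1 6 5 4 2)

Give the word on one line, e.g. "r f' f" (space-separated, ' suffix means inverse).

  after f': (1 5 3 2 6 4 7)
  after r: (1 2 7 4 3 5 6)
  after f': (1 6 5 4 2)

f' r f'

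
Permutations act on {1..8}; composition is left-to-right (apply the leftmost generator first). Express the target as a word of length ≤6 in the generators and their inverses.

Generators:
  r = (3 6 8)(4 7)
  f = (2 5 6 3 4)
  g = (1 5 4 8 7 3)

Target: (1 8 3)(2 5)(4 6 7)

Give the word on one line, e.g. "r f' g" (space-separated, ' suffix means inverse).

r f' g' r'

  after r: (3 6 8)(4 7)
  after f': (2 4 7 3 5)(6 8)
  after g': (1 3)(2 5)(4 8 6)
  after r': (1 8 3)(2 5)(4 6 7)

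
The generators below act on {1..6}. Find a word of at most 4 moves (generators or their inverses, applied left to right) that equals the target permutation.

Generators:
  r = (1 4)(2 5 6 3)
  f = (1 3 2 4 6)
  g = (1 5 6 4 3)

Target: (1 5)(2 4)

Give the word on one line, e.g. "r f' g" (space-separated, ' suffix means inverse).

g f

  after g: (1 5 6 4 3)
  after f: (1 5)(2 4)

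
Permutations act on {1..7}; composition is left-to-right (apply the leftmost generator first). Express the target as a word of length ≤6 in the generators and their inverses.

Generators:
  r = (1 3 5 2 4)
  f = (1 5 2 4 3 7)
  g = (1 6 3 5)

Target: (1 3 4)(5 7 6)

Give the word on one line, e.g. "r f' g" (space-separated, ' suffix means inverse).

  after f': (1 7 3 4 2 5)
  after f': (1 3 2)(4 5 7)
  after g': (1 6)(2 5 7 4 3)
  after r: (1 6 3 4 5 7)
  after g: (1 3 4)(5 7 6)

f' f' g' r g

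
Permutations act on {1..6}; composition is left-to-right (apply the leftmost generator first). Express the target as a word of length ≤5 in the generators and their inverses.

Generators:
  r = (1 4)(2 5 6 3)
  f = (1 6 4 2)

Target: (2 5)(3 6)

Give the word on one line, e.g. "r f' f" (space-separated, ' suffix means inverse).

f' r r f r

  after f': (1 2 4 6)
  after r: (1 5 6 4 3 2)
  after r: (1 6)(2 4)(3 5)
  after f: (1 4)(3 5)
  after r: (2 5)(3 6)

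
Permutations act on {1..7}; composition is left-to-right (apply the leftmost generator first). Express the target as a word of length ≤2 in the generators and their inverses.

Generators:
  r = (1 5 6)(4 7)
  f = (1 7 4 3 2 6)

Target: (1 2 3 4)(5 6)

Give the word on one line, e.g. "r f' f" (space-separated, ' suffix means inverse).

r' f'

  after r': (1 6 5)(4 7)
  after f': (1 2 3 4)(5 6)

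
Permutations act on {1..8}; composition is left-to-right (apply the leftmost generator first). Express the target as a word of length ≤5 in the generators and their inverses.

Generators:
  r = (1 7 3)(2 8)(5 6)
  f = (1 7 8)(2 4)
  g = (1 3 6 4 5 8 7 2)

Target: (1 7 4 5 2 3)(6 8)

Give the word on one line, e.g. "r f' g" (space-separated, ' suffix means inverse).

  after g': (1 2 7 8 5 4 6 3)
  after r: (1 8 6)(2 3 7)(4 5)
  after f': (1 7 4 5 2 3)(6 8)

g' r f'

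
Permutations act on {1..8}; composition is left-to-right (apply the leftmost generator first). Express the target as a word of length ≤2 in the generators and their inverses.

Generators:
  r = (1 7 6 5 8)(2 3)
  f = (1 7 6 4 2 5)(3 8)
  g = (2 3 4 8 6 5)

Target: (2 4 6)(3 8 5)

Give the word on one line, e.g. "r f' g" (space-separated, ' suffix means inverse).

  after g: (2 3 4 8 6 5)
  after g: (2 4 6)(3 8 5)

g g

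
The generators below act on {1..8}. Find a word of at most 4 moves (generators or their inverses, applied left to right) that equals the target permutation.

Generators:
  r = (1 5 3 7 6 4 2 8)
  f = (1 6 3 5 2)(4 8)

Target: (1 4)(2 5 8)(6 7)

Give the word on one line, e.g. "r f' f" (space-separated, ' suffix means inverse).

  after f: (1 6 3 5 2)(4 8)
  after r: (1 4)(2 5 8)(6 7)

f r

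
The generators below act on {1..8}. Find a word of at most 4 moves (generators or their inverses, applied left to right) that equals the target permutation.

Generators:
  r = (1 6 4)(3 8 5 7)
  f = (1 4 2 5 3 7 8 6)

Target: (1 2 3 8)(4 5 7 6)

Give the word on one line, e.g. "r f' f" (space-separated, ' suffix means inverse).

  after f: (1 4 2 5 3 7 8 6)
  after f: (1 2 3 8)(4 5 7 6)

f f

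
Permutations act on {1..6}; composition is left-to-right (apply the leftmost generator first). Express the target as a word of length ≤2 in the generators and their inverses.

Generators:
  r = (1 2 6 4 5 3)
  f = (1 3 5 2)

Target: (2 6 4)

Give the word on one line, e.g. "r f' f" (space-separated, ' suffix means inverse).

r f

  after r: (1 2 6 4 5 3)
  after f: (2 6 4)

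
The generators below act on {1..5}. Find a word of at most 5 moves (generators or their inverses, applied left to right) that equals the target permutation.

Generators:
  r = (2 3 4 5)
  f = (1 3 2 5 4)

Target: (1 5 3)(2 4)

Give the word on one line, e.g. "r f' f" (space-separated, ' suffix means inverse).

  after r: (2 3 4 5)
  after f: (1 3)
  after r: (1 4 5 2 3)
  after r: (1 5 3)(2 4)

r f r r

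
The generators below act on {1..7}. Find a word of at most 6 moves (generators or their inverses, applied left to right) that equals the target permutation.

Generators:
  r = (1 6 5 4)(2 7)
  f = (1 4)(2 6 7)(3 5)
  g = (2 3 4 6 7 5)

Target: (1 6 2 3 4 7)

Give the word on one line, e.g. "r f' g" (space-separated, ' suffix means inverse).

  after g': (2 5 7 6 4 3)
  after g': (2 7 4)(3 5 6)
  after f: (1 4 6 5 7)
  after g: (1 6 2 3 4 7)

g' g' f g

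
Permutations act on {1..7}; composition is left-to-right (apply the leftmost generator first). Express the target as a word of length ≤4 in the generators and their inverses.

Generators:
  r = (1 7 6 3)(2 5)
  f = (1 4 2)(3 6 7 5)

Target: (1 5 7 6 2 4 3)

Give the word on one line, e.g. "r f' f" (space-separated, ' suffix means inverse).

f f r'

  after f: (1 4 2)(3 6 7 5)
  after f: (1 2 4)(3 7)(5 6)
  after r': (1 5 7 6 2 4 3)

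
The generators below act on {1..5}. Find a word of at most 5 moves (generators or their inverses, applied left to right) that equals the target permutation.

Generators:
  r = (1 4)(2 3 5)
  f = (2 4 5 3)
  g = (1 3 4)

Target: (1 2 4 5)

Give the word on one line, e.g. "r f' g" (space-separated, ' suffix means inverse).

  after g': (1 4 3)
  after f: (1 5 3)(2 4)
  after g': (1 5)(2 3 4)
  after f: (1 3 5)
  after f: (1 2 4 5)

g' f g' f f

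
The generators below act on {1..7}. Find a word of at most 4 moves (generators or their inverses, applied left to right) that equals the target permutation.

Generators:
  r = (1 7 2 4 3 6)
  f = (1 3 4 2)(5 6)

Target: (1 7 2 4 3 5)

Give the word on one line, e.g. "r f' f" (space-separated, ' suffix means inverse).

  after f': (1 2 4 3)(5 6)
  after r': (1 7)(3 6 5)
  after f': (1 7 2 4 3 5)

f' r' f'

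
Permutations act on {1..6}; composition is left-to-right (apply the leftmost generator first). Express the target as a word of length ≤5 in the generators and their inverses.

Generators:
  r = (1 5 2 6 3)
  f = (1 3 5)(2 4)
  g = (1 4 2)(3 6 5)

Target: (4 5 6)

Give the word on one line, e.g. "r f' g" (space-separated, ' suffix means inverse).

r' f g f'

  after r': (1 3 6 2 5)
  after f: (1 5 3 6 4 2)
  after g: (1 3 5 6 2 4)
  after f': (4 5 6)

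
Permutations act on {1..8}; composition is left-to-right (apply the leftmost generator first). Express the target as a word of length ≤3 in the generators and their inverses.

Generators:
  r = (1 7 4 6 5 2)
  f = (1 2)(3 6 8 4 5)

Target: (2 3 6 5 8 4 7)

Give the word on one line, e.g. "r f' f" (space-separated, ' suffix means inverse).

r' f

  after r': (1 2 5 6 4 7)
  after f: (2 3 6 5 8 4 7)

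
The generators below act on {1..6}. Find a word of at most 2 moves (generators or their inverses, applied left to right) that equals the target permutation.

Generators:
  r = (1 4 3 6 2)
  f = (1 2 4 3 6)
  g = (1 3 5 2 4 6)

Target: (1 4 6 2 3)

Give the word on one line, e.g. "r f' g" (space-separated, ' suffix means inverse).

  after f: (1 2 4 3 6)
  after f: (1 4 6 2 3)

f f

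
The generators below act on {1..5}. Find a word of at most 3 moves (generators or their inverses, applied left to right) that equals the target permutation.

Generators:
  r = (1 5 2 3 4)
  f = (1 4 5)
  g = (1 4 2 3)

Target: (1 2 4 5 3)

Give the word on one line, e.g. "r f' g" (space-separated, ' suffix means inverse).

r r

  after r: (1 5 2 3 4)
  after r: (1 2 4 5 3)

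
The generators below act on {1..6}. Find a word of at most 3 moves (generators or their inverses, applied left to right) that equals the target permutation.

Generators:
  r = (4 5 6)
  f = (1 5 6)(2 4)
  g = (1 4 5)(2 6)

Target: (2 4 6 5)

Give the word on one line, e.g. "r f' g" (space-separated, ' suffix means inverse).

  after g: (1 4 5)(2 6)
  after g: (1 5 4)
  after f': (2 4 6 5)

g g f'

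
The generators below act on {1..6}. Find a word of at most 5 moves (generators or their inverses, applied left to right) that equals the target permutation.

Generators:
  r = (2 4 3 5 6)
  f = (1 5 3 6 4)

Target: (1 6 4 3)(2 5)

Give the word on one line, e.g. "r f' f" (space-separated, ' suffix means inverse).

  after f: (1 5 3 6 4)
  after r': (1 3 5 4)(2 6)
  after f': (1 5 6 2 3)
  after r: (1 6 4 3)(2 5)

f r' f' r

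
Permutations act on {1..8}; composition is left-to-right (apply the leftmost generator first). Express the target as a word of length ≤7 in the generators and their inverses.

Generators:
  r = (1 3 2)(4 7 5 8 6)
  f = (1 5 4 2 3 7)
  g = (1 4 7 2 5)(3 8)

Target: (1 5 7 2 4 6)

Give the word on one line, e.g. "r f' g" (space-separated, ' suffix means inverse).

  after f: (1 5 4 2 3 7)
  after r: (1 8 6 4)(3 5 7)
  after f: (1 8 6 2 3 4 5)
  after f: (1 8 6 3 2 7)
  after r': (1 5 7 2 4 6)

f r f f r'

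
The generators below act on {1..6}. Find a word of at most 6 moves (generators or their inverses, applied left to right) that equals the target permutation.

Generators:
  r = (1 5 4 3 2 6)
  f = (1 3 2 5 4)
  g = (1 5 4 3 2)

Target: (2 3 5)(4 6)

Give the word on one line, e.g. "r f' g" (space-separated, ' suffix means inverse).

f g' r g g

  after f: (1 3 2 5 4)
  after g': (1 4 2)
  after r: (1 3 2 5 4 6)
  after g: (1 2 4 6 5 3)
  after g: (2 3 5)(4 6)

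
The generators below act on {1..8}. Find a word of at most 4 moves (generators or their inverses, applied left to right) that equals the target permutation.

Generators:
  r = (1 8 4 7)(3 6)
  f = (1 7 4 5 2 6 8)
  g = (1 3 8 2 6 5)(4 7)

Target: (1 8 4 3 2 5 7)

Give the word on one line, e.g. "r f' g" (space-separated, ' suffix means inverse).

r' f' r

  after r': (1 7 4 8)(3 6)
  after f': (2 5 4 6 3)
  after r: (1 8 4 3 2 5 7)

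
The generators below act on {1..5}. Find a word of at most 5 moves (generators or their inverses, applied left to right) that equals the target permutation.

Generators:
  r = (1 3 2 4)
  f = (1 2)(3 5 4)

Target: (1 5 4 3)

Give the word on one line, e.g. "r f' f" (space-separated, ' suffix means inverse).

f r f f r'

  after f: (1 2)(3 5 4)
  after r: (1 4 2 3 5)
  after f: (1 3 4)(2 5)
  after f: (1 5)(2 4)
  after r': (1 5 4 3)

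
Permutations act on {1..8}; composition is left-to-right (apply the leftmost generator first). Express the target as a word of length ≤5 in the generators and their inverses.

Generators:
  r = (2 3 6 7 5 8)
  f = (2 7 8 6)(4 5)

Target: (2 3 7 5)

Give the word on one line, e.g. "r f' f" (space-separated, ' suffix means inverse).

  after r: (2 3 6 7 5 8)
  after f': (2 3 8 6)(4 5 7)
  after f': (2 3 7 5)

r f' f'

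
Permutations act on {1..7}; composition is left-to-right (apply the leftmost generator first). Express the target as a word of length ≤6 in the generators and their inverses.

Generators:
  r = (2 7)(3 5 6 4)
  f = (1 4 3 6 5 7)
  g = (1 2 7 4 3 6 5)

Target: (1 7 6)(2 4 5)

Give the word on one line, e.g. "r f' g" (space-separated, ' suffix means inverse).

f g' f g r'

  after f: (1 4 3 6 5 7)
  after g': (1 7 5 2)
  after f: (2 4 3 6 5)
  after g: (1 2 3 5 7 4 6)
  after r': (1 7 6)(2 4 5)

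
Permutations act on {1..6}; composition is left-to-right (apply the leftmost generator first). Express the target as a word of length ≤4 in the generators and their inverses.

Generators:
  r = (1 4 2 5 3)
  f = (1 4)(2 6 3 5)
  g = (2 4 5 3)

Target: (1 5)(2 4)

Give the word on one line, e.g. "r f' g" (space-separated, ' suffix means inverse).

g' r' g'

  after g': (2 3 5 4)
  after r': (1 3 2 5)
  after g': (1 5)(2 4)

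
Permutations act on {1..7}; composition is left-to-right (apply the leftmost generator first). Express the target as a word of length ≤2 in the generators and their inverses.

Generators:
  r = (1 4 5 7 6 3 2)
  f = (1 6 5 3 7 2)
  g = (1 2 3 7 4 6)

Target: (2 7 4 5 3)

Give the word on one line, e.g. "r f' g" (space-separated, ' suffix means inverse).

  after g: (1 2 3 7 4 6)
  after f: (2 7 4 5 3)

g f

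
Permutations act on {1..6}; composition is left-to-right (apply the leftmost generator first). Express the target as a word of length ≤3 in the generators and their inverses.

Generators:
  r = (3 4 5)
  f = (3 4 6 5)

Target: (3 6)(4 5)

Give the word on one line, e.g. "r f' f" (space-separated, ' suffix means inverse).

f' f'

  after f': (3 5 6 4)
  after f': (3 6)(4 5)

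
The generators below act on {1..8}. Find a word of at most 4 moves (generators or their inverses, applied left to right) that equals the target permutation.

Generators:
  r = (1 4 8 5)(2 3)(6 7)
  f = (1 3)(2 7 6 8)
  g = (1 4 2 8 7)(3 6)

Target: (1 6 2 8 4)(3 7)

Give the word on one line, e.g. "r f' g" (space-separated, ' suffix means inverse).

f g'

  after f: (1 3)(2 7 6 8)
  after g': (1 6 2 8 4)(3 7)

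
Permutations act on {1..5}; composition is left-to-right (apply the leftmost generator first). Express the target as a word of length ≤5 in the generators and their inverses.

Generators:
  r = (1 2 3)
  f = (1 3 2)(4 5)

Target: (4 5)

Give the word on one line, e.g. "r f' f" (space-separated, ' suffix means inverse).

  after f: (1 3 2)(4 5)
  after r': (1 2 3)(4 5)
  after r': (4 5)

f r' r'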